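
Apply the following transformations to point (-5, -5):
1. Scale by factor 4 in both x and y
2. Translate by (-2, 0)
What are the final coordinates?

Step 1: Scale (-5, -5) by 4 → (-20, -20)
Step 2: Translate by (-2, 0) → (-22, -20)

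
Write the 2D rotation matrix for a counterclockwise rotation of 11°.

Rotation matrix formula: [[cos θ, -sin θ], [sin θ, cos θ]]
For θ = 11°:
cos(11°) = 0.9816
sin(11°) = 0.1908
Result: [[0.9816, -0.1908], [0.1908, 0.9816]]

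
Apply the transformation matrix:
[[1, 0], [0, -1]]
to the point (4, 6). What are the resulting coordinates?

Matrix multiplication:
[[1, 0], [0, -1]] × [4, 6]ᵀ
= [(1)(4) + (0)(6), (0)(4) + (-1)(6)]ᵀ
= [4, -6]ᵀ
Result: (4, -6)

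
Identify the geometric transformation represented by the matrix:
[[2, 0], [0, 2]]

This matrix represents: uniform scaling by factor 2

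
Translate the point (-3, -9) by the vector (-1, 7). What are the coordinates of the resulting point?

Translation by (-1, 7) (homogeneous matrix [[1, 0, -1], [0, 1, 7], [0, 0, 1]]):
x' = -3 + -1 = -4
y' = -9 + 7 = -2
Result: (-4, -2)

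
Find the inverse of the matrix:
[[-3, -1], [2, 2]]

For [[a,b],[c,d]], inverse = (1/det)·[[d,-b],[-c,a]]
det = (-3)(2) - (-1)(2) = -6 - -2 = -4
Inverse = (1/-4)·[[2, 1], [-2, -3]]
= [[-1/2, -1/4], [1/2, 3/4]]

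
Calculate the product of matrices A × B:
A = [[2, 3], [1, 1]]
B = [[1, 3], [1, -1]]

Matrix multiplication:
C[0][0] = 2×1 + 3×1 = 5
C[0][1] = 2×3 + 3×-1 = 3
C[1][0] = 1×1 + 1×1 = 2
C[1][1] = 1×3 + 1×-1 = 2
Result: [[5, 3], [2, 2]]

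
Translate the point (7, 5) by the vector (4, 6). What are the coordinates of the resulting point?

Translation by (4, 6) (homogeneous matrix [[1, 0, 4], [0, 1, 6], [0, 0, 1]]):
x' = 7 + 4 = 11
y' = 5 + 6 = 11
Result: (11, 11)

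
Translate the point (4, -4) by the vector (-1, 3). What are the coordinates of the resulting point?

Translation by (-1, 3) (homogeneous matrix [[1, 0, -1], [0, 1, 3], [0, 0, 1]]):
x' = 4 + -1 = 3
y' = -4 + 3 = -1
Result: (3, -1)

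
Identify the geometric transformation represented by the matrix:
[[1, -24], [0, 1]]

This matrix represents: horizontal shear with factor -24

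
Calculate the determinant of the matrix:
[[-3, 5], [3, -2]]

For a 2×2 matrix [[a, b], [c, d]], det = ad - bc
det = (-3)(-2) - (5)(3) = 6 - 15 = -9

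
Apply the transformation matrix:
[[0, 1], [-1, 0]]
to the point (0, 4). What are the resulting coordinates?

Matrix multiplication:
[[0, 1], [-1, 0]] × [0, 4]ᵀ
= [(0)(0) + (1)(4), (-1)(0) + (0)(4)]ᵀ
= [4, 0]ᵀ
Result: (4, 0)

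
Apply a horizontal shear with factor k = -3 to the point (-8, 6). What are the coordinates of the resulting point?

Shear matrix for horizontal shear with factor k = -3:
[[1, -3], [0, 1]]
Result: (-8, 6) → (-26, 6)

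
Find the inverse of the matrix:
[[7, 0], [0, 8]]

For [[a,b],[c,d]], inverse = (1/det)·[[d,-b],[-c,a]]
det = (7)(8) - (0)(0) = 56 - 0 = 56
Inverse = (1/56)·[[8, 0], [0, 7]]
= [[1/7, 0], [0, 1/8]]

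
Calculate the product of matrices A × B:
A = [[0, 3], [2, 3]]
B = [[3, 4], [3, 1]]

Matrix multiplication:
C[0][0] = 0×3 + 3×3 = 9
C[0][1] = 0×4 + 3×1 = 3
C[1][0] = 2×3 + 3×3 = 15
C[1][1] = 2×4 + 3×1 = 11
Result: [[9, 3], [15, 11]]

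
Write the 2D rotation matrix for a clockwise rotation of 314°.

Rotation matrix formula: [[cos θ, -sin θ], [sin θ, cos θ]]
A clockwise rotation by 314° is equivalent to a counterclockwise rotation by -314°.
For θ = -314°:
cos(-314°) = 0.6947
sin(-314°) = 0.7193
Result: [[0.6947, -0.7193], [0.7193, 0.6947]]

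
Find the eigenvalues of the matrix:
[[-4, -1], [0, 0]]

Characteristic equation: det(A - λI) = 0
λ² - (trace)λ + (det) = 0
trace = -4 + 0 = -4, det = (-4)(0) - (-1)(0) = 0
λ² - (-4)λ + (0) = 0
λ = (-4 ± √((-4)² - 4·(0))) / 2 = (-4 ± √16) / 2
Solving: λ = -4, 0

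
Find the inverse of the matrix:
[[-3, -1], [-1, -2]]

For [[a,b],[c,d]], inverse = (1/det)·[[d,-b],[-c,a]]
det = (-3)(-2) - (-1)(-1) = 6 - 1 = 5
Inverse = (1/5)·[[-2, 1], [1, -3]]
= [[-2/5, 1/5], [1/5, -3/5]]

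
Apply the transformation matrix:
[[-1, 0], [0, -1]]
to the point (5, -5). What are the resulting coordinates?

Matrix multiplication:
[[-1, 0], [0, -1]] × [5, -5]ᵀ
= [(-1)(5) + (0)(-5), (0)(5) + (-1)(-5)]ᵀ
= [-5, 5]ᵀ
Result: (-5, 5)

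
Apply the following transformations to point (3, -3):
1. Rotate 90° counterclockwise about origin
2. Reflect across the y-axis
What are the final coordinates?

Step 1: Rotate 90° → (3, 3)
Step 2: Reflect across y-axis → (-3, 3)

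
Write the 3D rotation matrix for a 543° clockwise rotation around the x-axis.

Rotation matrix for clockwise 543° around x-axis:
A clockwise rotation by 543° is a counterclockwise rotation by -543°.
cos(-543°) = -0.9986, sin(-543°) = 0.0523
Result: [[1, 0, 0], [0, -0.9986, -0.0523], [0, 0.0523, -0.9986]]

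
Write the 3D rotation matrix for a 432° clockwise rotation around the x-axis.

Rotation matrix for clockwise 432° around x-axis:
A clockwise rotation by 432° is a counterclockwise rotation by -432°.
cos(-432°) = 0.3090, sin(-432°) = -0.9511
Result: [[1, 0, 0], [0, 0.3090, 0.9511], [0, -0.9511, 0.3090]]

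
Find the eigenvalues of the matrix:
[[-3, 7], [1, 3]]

Characteristic equation: det(A - λI) = 0
λ² - (trace)λ + (det) = 0
trace = -3 + 3 = 0, det = (-3)(3) - (7)(1) = -16
λ² - (0)λ + (-16) = 0
λ = (0 ± √((0)² - 4·(-16))) / 2 = (0 ± √64) / 2
Solving: λ = -4, 4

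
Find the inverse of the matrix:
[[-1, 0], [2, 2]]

For [[a,b],[c,d]], inverse = (1/det)·[[d,-b],[-c,a]]
det = (-1)(2) - (0)(2) = -2 - 0 = -2
Inverse = (1/-2)·[[2, 0], [-2, -1]]
= [[-1, 0], [1, 1/2]]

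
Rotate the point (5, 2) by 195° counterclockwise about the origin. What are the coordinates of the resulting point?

Rotation matrix for 195°: [[cos 195°, -sin 195°], [sin 195°, cos 195°]] ≈ [[-0.965926, 0.258819], [-0.258819, -0.965926]]
[[-0.965926, 0.258819], [-0.258819, -0.965926]] × [5, 2]ᵀ ≈ [-4.3120, -3.2259]ᵀ
Result: (-4.3120, -3.2259)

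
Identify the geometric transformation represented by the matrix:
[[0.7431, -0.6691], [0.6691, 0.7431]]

This matrix represents: rotation by 42° counterclockwise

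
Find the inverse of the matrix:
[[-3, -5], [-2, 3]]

For [[a,b],[c,d]], inverse = (1/det)·[[d,-b],[-c,a]]
det = (-3)(3) - (-5)(-2) = -9 - 10 = -19
Inverse = (1/-19)·[[3, 5], [2, -3]]
= [[-3/19, -5/19], [-2/19, 3/19]]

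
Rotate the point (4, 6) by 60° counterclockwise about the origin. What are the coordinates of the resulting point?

Rotation matrix for 60°: [[cos 60°, -sin 60°], [sin 60°, cos 60°]] ≈ [[0.500000, -0.866025], [0.866025, 0.500000]]
[[0.500000, -0.866025], [0.866025, 0.500000]] × [4, 6]ᵀ ≈ [-3.1962, 6.4641]ᵀ
Result: (-3.1962, 6.4641)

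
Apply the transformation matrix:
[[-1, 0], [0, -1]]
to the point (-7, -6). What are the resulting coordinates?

Matrix multiplication:
[[-1, 0], [0, -1]] × [-7, -6]ᵀ
= [(-1)(-7) + (0)(-6), (0)(-7) + (-1)(-6)]ᵀ
= [7, 6]ᵀ
Result: (7, 6)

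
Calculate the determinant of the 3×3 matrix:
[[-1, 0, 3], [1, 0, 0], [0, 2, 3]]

Expansion along first row:
det = -1·det([[0,0],[2,3]]) - 0·det([[1,0],[0,3]]) + 3·det([[1,0],[0,2]])
    = -1·(0·3 - 0·2) - 0·(1·3 - 0·0) + 3·(1·2 - 0·0)
    = -1·0 - 0·3 + 3·2
    = 0 + 0 + 6 = 6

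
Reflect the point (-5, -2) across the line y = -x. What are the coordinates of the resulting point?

Reflection across line y = -x: (-5, -2) → (2, 5)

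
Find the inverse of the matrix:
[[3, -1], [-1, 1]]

For [[a,b],[c,d]], inverse = (1/det)·[[d,-b],[-c,a]]
det = (3)(1) - (-1)(-1) = 3 - 1 = 2
Inverse = (1/2)·[[1, 1], [1, 3]]
= [[1/2, 1/2], [1/2, 3/2]]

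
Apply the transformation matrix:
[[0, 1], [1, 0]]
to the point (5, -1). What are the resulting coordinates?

Matrix multiplication:
[[0, 1], [1, 0]] × [5, -1]ᵀ
= [(0)(5) + (1)(-1), (1)(5) + (0)(-1)]ᵀ
= [-1, 5]ᵀ
Result: (-1, 5)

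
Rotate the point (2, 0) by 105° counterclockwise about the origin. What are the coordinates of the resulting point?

Rotation matrix for 105°: [[cos 105°, -sin 105°], [sin 105°, cos 105°]] ≈ [[-0.258819, -0.965926], [0.965926, -0.258819]]
[[-0.258819, -0.965926], [0.965926, -0.258819]] × [2, 0]ᵀ ≈ [-0.5176, 1.9319]ᵀ
Result: (-0.5176, 1.9319)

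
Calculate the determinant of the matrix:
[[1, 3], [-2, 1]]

For a 2×2 matrix [[a, b], [c, d]], det = ad - bc
det = (1)(1) - (3)(-2) = 1 - -6 = 7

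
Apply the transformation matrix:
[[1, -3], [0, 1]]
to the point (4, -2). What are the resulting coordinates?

Matrix multiplication:
[[1, -3], [0, 1]] × [4, -2]ᵀ
= [(1)(4) + (-3)(-2), (0)(4) + (1)(-2)]ᵀ
= [10, -2]ᵀ
Result: (10, -2)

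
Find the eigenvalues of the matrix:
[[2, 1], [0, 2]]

Characteristic equation: det(A - λI) = 0
λ² - (trace)λ + (det) = 0
trace = 2 + 2 = 4, det = (2)(2) - (1)(0) = 4
λ² - (4)λ + (4) = 0
λ = (4 ± √((4)² - 4·(4))) / 2 = (4 ± √0) / 2
Solving: λ = 2, 2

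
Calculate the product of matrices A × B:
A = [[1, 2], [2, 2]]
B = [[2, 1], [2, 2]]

Matrix multiplication:
C[0][0] = 1×2 + 2×2 = 6
C[0][1] = 1×1 + 2×2 = 5
C[1][0] = 2×2 + 2×2 = 8
C[1][1] = 2×1 + 2×2 = 6
Result: [[6, 5], [8, 6]]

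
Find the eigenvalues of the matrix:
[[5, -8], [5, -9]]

Characteristic equation: det(A - λI) = 0
λ² - (trace)λ + (det) = 0
trace = 5 + -9 = -4, det = (5)(-9) - (-8)(5) = -5
λ² - (-4)λ + (-5) = 0
λ = (-4 ± √((-4)² - 4·(-5))) / 2 = (-4 ± √36) / 2
Solving: λ = -5, 1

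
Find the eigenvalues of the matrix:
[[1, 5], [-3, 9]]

Characteristic equation: det(A - λI) = 0
λ² - (trace)λ + (det) = 0
trace = 1 + 9 = 10, det = (1)(9) - (5)(-3) = 24
λ² - (10)λ + (24) = 0
λ = (10 ± √((10)² - 4·(24))) / 2 = (10 ± √4) / 2
Solving: λ = 4, 6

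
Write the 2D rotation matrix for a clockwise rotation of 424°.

Rotation matrix formula: [[cos θ, -sin θ], [sin θ, cos θ]]
A clockwise rotation by 424° is equivalent to a counterclockwise rotation by -424°.
For θ = -424°:
cos(-424°) = 0.4384
sin(-424°) = -0.8988
Result: [[0.4384, 0.8988], [-0.8988, 0.4384]]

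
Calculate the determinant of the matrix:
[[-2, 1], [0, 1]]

For a 2×2 matrix [[a, b], [c, d]], det = ad - bc
det = (-2)(1) - (1)(0) = -2 - 0 = -2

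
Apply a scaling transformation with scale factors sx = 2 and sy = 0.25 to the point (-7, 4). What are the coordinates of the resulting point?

Scaling matrix:
[[2, 0], [0, 0.25]]
Result: (-7 × 2, 4 × 0.25) = (-14, 1)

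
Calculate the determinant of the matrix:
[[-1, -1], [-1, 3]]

For a 2×2 matrix [[a, b], [c, d]], det = ad - bc
det = (-1)(3) - (-1)(-1) = -3 - 1 = -4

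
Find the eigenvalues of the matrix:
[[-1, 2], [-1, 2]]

Characteristic equation: det(A - λI) = 0
λ² - (trace)λ + (det) = 0
trace = -1 + 2 = 1, det = (-1)(2) - (2)(-1) = 0
λ² - (1)λ + (0) = 0
λ = (1 ± √((1)² - 4·(0))) / 2 = (1 ± √1) / 2
Solving: λ = 0, 1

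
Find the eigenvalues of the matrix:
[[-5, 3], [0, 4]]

Characteristic equation: det(A - λI) = 0
λ² - (trace)λ + (det) = 0
trace = -5 + 4 = -1, det = (-5)(4) - (3)(0) = -20
λ² - (-1)λ + (-20) = 0
λ = (-1 ± √((-1)² - 4·(-20))) / 2 = (-1 ± √81) / 2
Solving: λ = -5, 4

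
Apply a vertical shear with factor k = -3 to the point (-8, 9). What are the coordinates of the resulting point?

Shear matrix for vertical shear with factor k = -3:
[[1, 0], [-3, 1]]
Result: (-8, 9) → (-8, 33)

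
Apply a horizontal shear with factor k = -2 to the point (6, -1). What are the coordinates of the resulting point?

Shear matrix for horizontal shear with factor k = -2:
[[1, -2], [0, 1]]
Result: (6, -1) → (8, -1)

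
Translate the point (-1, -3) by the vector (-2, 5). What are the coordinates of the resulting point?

Translation by (-2, 5) (homogeneous matrix [[1, 0, -2], [0, 1, 5], [0, 0, 1]]):
x' = -1 + -2 = -3
y' = -3 + 5 = 2
Result: (-3, 2)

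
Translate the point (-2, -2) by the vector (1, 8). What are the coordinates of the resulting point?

Translation by (1, 8) (homogeneous matrix [[1, 0, 1], [0, 1, 8], [0, 0, 1]]):
x' = -2 + 1 = -1
y' = -2 + 8 = 6
Result: (-1, 6)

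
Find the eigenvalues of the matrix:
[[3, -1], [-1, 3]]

Characteristic equation: det(A - λI) = 0
λ² - (trace)λ + (det) = 0
trace = 3 + 3 = 6, det = (3)(3) - (-1)(-1) = 8
λ² - (6)λ + (8) = 0
λ = (6 ± √((6)² - 4·(8))) / 2 = (6 ± √4) / 2
Solving: λ = 2, 4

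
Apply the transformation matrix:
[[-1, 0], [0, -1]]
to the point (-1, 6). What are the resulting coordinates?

Matrix multiplication:
[[-1, 0], [0, -1]] × [-1, 6]ᵀ
= [(-1)(-1) + (0)(6), (0)(-1) + (-1)(6)]ᵀ
= [1, -6]ᵀ
Result: (1, -6)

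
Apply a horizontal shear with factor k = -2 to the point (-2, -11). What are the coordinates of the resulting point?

Shear matrix for horizontal shear with factor k = -2:
[[1, -2], [0, 1]]
Result: (-2, -11) → (20, -11)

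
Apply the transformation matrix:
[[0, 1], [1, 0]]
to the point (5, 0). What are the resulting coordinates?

Matrix multiplication:
[[0, 1], [1, 0]] × [5, 0]ᵀ
= [(0)(5) + (1)(0), (1)(5) + (0)(0)]ᵀ
= [0, 5]ᵀ
Result: (0, 5)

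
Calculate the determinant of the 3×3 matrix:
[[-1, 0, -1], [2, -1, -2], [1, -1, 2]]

Expansion along first row:
det = -1·det([[-1,-2],[-1,2]]) - 0·det([[2,-2],[1,2]]) + -1·det([[2,-1],[1,-1]])
    = -1·(-1·2 - -2·-1) - 0·(2·2 - -2·1) + -1·(2·-1 - -1·1)
    = -1·-4 - 0·6 + -1·-1
    = 4 + 0 + 1 = 5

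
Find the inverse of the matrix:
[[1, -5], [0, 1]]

For [[a,b],[c,d]], inverse = (1/det)·[[d,-b],[-c,a]]
det = (1)(1) - (-5)(0) = 1 - 0 = 1
Inverse = [[1, 5], [0, 1]]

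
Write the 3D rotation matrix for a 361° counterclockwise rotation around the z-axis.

Rotation matrix for counterclockwise 361° around z-axis:
cos(361°) = 0.9998, sin(361°) = 0.0175
Result: [[0.9998, -0.0175, 0], [0.0175, 0.9998, 0], [0, 0, 1]]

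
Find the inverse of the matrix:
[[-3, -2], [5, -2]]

For [[a,b],[c,d]], inverse = (1/det)·[[d,-b],[-c,a]]
det = (-3)(-2) - (-2)(5) = 6 - -10 = 16
Inverse = (1/16)·[[-2, 2], [-5, -3]]
= [[-1/8, 1/8], [-5/16, -3/16]]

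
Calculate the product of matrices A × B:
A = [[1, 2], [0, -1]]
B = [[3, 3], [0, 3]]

Matrix multiplication:
C[0][0] = 1×3 + 2×0 = 3
C[0][1] = 1×3 + 2×3 = 9
C[1][0] = 0×3 + -1×0 = 0
C[1][1] = 0×3 + -1×3 = -3
Result: [[3, 9], [0, -3]]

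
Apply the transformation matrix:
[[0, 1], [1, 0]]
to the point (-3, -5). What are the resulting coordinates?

Matrix multiplication:
[[0, 1], [1, 0]] × [-3, -5]ᵀ
= [(0)(-3) + (1)(-5), (1)(-3) + (0)(-5)]ᵀ
= [-5, -3]ᵀ
Result: (-5, -3)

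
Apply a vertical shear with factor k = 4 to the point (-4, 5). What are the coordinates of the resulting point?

Shear matrix for vertical shear with factor k = 4:
[[1, 0], [4, 1]]
Result: (-4, 5) → (-4, -11)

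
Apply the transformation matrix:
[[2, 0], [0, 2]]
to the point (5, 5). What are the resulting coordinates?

Matrix multiplication:
[[2, 0], [0, 2]] × [5, 5]ᵀ
= [(2)(5) + (0)(5), (0)(5) + (2)(5)]ᵀ
= [10, 10]ᵀ
Result: (10, 10)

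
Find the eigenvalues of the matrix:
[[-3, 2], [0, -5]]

Characteristic equation: det(A - λI) = 0
λ² - (trace)λ + (det) = 0
trace = -3 + -5 = -8, det = (-3)(-5) - (2)(0) = 15
λ² - (-8)λ + (15) = 0
λ = (-8 ± √((-8)² - 4·(15))) / 2 = (-8 ± √4) / 2
Solving: λ = -5, -3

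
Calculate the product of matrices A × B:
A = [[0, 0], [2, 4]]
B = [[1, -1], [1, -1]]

Matrix multiplication:
C[0][0] = 0×1 + 0×1 = 0
C[0][1] = 0×-1 + 0×-1 = 0
C[1][0] = 2×1 + 4×1 = 6
C[1][1] = 2×-1 + 4×-1 = -6
Result: [[0, 0], [6, -6]]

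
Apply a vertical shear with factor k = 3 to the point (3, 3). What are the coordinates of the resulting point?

Shear matrix for vertical shear with factor k = 3:
[[1, 0], [3, 1]]
Result: (3, 3) → (3, 12)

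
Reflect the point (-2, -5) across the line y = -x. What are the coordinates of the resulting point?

Reflection across line y = -x: (-2, -5) → (5, 2)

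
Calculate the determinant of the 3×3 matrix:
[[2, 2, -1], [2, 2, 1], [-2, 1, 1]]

Expansion along first row:
det = 2·det([[2,1],[1,1]]) - 2·det([[2,1],[-2,1]]) + -1·det([[2,2],[-2,1]])
    = 2·(2·1 - 1·1) - 2·(2·1 - 1·-2) + -1·(2·1 - 2·-2)
    = 2·1 - 2·4 + -1·6
    = 2 + -8 + -6 = -12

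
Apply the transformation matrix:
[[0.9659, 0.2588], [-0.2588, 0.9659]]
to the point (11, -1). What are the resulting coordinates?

Matrix multiplication:
[[0.9659, 0.2588], [-0.2588, 0.9659]] × [11, -1]ᵀ
= [(0.9659)(11) + (0.2588)(-1), (-0.2588)(11) + (0.9659)(-1)]ᵀ
= [10.3661, -3.8127]ᵀ
Result: (10.3661, -3.8127)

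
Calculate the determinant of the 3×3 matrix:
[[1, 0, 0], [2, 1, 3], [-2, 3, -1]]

Expansion along first row:
det = 1·det([[1,3],[3,-1]]) - 0·det([[2,3],[-2,-1]]) + 0·det([[2,1],[-2,3]])
    = 1·(1·-1 - 3·3) - 0·(2·-1 - 3·-2) + 0·(2·3 - 1·-2)
    = 1·-10 - 0·4 + 0·8
    = -10 + 0 + 0 = -10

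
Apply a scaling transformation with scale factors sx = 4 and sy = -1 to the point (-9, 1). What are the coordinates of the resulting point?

Scaling matrix:
[[4, 0], [0, -1]]
Result: (-9 × 4, 1 × -1) = (-36, -1)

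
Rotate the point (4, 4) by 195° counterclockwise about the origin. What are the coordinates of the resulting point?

Rotation matrix for 195°: [[cos 195°, -sin 195°], [sin 195°, cos 195°]] ≈ [[-0.965926, 0.258819], [-0.258819, -0.965926]]
[[-0.965926, 0.258819], [-0.258819, -0.965926]] × [4, 4]ᵀ ≈ [-2.8284, -4.8990]ᵀ
Result: (-2.8284, -4.8990)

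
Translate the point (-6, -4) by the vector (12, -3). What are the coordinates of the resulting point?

Translation by (12, -3) (homogeneous matrix [[1, 0, 12], [0, 1, -3], [0, 0, 1]]):
x' = -6 + 12 = 6
y' = -4 + -3 = -7
Result: (6, -7)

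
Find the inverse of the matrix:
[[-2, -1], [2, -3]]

For [[a,b],[c,d]], inverse = (1/det)·[[d,-b],[-c,a]]
det = (-2)(-3) - (-1)(2) = 6 - -2 = 8
Inverse = (1/8)·[[-3, 1], [-2, -2]]
= [[-3/8, 1/8], [-1/4, -1/4]]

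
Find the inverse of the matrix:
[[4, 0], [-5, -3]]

For [[a,b],[c,d]], inverse = (1/det)·[[d,-b],[-c,a]]
det = (4)(-3) - (0)(-5) = -12 - 0 = -12
Inverse = (1/-12)·[[-3, 0], [5, 4]]
= [[1/4, 0], [-5/12, -1/3]]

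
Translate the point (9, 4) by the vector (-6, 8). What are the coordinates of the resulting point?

Translation by (-6, 8) (homogeneous matrix [[1, 0, -6], [0, 1, 8], [0, 0, 1]]):
x' = 9 + -6 = 3
y' = 4 + 8 = 12
Result: (3, 12)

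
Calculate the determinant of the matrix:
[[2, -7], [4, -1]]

For a 2×2 matrix [[a, b], [c, d]], det = ad - bc
det = (2)(-1) - (-7)(4) = -2 - -28 = 26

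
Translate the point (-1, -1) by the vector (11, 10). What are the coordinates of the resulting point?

Translation by (11, 10) (homogeneous matrix [[1, 0, 11], [0, 1, 10], [0, 0, 1]]):
x' = -1 + 11 = 10
y' = -1 + 10 = 9
Result: (10, 9)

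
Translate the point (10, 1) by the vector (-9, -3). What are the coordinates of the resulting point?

Translation by (-9, -3) (homogeneous matrix [[1, 0, -9], [0, 1, -3], [0, 0, 1]]):
x' = 10 + -9 = 1
y' = 1 + -3 = -2
Result: (1, -2)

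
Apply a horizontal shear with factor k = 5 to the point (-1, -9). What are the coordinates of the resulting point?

Shear matrix for horizontal shear with factor k = 5:
[[1, 5], [0, 1]]
Result: (-1, -9) → (-46, -9)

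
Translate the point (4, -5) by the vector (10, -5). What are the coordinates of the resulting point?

Translation by (10, -5) (homogeneous matrix [[1, 0, 10], [0, 1, -5], [0, 0, 1]]):
x' = 4 + 10 = 14
y' = -5 + -5 = -10
Result: (14, -10)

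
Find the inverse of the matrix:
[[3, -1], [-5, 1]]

For [[a,b],[c,d]], inverse = (1/det)·[[d,-b],[-c,a]]
det = (3)(1) - (-1)(-5) = 3 - 5 = -2
Inverse = (1/-2)·[[1, 1], [5, 3]]
= [[-1/2, -1/2], [-5/2, -3/2]]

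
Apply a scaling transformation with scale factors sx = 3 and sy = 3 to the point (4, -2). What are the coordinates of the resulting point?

Scaling matrix:
[[3, 0], [0, 3]]
Result: (4 × 3, -2 × 3) = (12, -6)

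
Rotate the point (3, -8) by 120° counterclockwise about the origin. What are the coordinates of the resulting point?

Rotation matrix for 120°: [[cos 120°, -sin 120°], [sin 120°, cos 120°]] ≈ [[-0.500000, -0.866025], [0.866025, -0.500000]]
[[-0.500000, -0.866025], [0.866025, -0.500000]] × [3, -8]ᵀ ≈ [5.4282, 6.5981]ᵀ
Result: (5.4282, 6.5981)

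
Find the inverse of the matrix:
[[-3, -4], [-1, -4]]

For [[a,b],[c,d]], inverse = (1/det)·[[d,-b],[-c,a]]
det = (-3)(-4) - (-4)(-1) = 12 - 4 = 8
Inverse = (1/8)·[[-4, 4], [1, -3]]
= [[-1/2, 1/2], [1/8, -3/8]]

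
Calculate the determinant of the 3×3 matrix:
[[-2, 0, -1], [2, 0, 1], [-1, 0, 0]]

Expansion along first row:
det = -2·det([[0,1],[0,0]]) - 0·det([[2,1],[-1,0]]) + -1·det([[2,0],[-1,0]])
    = -2·(0·0 - 1·0) - 0·(2·0 - 1·-1) + -1·(2·0 - 0·-1)
    = -2·0 - 0·1 + -1·0
    = 0 + 0 + 0 = 0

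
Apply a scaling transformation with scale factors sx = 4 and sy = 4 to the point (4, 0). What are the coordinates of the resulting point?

Scaling matrix:
[[4, 0], [0, 4]]
Result: (4 × 4, 0 × 4) = (16, 0)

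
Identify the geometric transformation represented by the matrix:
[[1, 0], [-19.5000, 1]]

This matrix represents: vertical shear with factor -19.5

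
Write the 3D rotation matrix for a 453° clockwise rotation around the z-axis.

Rotation matrix for clockwise 453° around z-axis:
A clockwise rotation by 453° is a counterclockwise rotation by -453°.
cos(-453°) = -0.0523, sin(-453°) = -0.9986
Result: [[-0.0523, 0.9986, 0], [-0.9986, -0.0523, 0], [0, 0, 1]]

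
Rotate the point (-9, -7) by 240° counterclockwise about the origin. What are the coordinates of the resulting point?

Rotation matrix for 240°: [[cos 240°, -sin 240°], [sin 240°, cos 240°]] ≈ [[-0.500000, 0.866025], [-0.866025, -0.500000]]
[[-0.500000, 0.866025], [-0.866025, -0.500000]] × [-9, -7]ᵀ ≈ [-1.5622, 11.2942]ᵀ
Result: (-1.5622, 11.2942)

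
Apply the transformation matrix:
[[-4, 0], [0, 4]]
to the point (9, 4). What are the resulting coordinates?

Matrix multiplication:
[[-4, 0], [0, 4]] × [9, 4]ᵀ
= [(-4)(9) + (0)(4), (0)(9) + (4)(4)]ᵀ
= [-36, 16]ᵀ
Result: (-36, 16)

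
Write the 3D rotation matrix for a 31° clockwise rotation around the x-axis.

Rotation matrix for clockwise 31° around x-axis:
A clockwise rotation by 31° is a counterclockwise rotation by -31°.
cos(-31°) = 0.8572, sin(-31°) = -0.5150
Result: [[1, 0, 0], [0, 0.8572, 0.5150], [0, -0.5150, 0.8572]]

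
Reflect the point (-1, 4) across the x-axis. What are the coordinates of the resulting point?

Reflection across x-axis: (-1, 4) → (-1, -4)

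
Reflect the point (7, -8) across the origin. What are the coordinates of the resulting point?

Reflection across origin: (7, -8) → (-7, 8)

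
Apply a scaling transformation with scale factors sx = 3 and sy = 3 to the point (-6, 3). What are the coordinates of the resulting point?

Scaling matrix:
[[3, 0], [0, 3]]
Result: (-6 × 3, 3 × 3) = (-18, 9)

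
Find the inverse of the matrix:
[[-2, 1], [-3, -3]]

For [[a,b],[c,d]], inverse = (1/det)·[[d,-b],[-c,a]]
det = (-2)(-3) - (1)(-3) = 6 - -3 = 9
Inverse = (1/9)·[[-3, -1], [3, -2]]
= [[-1/3, -1/9], [1/3, -2/9]]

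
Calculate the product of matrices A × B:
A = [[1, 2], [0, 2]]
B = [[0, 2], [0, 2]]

Matrix multiplication:
C[0][0] = 1×0 + 2×0 = 0
C[0][1] = 1×2 + 2×2 = 6
C[1][0] = 0×0 + 2×0 = 0
C[1][1] = 0×2 + 2×2 = 4
Result: [[0, 6], [0, 4]]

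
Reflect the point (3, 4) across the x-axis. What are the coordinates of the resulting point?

Reflection across x-axis: (3, 4) → (3, -4)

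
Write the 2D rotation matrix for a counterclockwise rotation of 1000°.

Rotation matrix formula: [[cos θ, -sin θ], [sin θ, cos θ]]
For θ = 1000°:
cos(1000°) = 0.1736
sin(1000°) = -0.9848
Result: [[0.1736, 0.9848], [-0.9848, 0.1736]]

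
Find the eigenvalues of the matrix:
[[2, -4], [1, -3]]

Characteristic equation: det(A - λI) = 0
λ² - (trace)λ + (det) = 0
trace = 2 + -3 = -1, det = (2)(-3) - (-4)(1) = -2
λ² - (-1)λ + (-2) = 0
λ = (-1 ± √((-1)² - 4·(-2))) / 2 = (-1 ± √9) / 2
Solving: λ = -2, 1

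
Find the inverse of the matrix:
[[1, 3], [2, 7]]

For [[a,b],[c,d]], inverse = (1/det)·[[d,-b],[-c,a]]
det = (1)(7) - (3)(2) = 7 - 6 = 1
Inverse = [[7, -3], [-2, 1]]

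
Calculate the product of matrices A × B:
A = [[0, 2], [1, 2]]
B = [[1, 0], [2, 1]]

Matrix multiplication:
C[0][0] = 0×1 + 2×2 = 4
C[0][1] = 0×0 + 2×1 = 2
C[1][0] = 1×1 + 2×2 = 5
C[1][1] = 1×0 + 2×1 = 2
Result: [[4, 2], [5, 2]]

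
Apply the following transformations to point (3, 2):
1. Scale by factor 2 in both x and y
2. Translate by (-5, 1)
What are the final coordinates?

Step 1: Scale (3, 2) by 2 → (6, 4)
Step 2: Translate by (-5, 1) → (1, 5)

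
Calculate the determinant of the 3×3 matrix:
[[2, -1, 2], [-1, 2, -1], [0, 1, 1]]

Expansion along first row:
det = 2·det([[2,-1],[1,1]]) - -1·det([[-1,-1],[0,1]]) + 2·det([[-1,2],[0,1]])
    = 2·(2·1 - -1·1) - -1·(-1·1 - -1·0) + 2·(-1·1 - 2·0)
    = 2·3 - -1·-1 + 2·-1
    = 6 + -1 + -2 = 3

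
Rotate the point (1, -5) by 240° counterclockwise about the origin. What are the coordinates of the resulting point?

Rotation matrix for 240°: [[cos 240°, -sin 240°], [sin 240°, cos 240°]] ≈ [[-0.500000, 0.866025], [-0.866025, -0.500000]]
[[-0.500000, 0.866025], [-0.866025, -0.500000]] × [1, -5]ᵀ ≈ [-4.8301, 1.6340]ᵀ
Result: (-4.8301, 1.6340)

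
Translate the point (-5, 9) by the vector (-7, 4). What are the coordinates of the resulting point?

Translation by (-7, 4) (homogeneous matrix [[1, 0, -7], [0, 1, 4], [0, 0, 1]]):
x' = -5 + -7 = -12
y' = 9 + 4 = 13
Result: (-12, 13)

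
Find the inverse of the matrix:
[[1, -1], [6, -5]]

For [[a,b],[c,d]], inverse = (1/det)·[[d,-b],[-c,a]]
det = (1)(-5) - (-1)(6) = -5 - -6 = 1
Inverse = [[-5, 1], [-6, 1]]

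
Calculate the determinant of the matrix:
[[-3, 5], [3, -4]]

For a 2×2 matrix [[a, b], [c, d]], det = ad - bc
det = (-3)(-4) - (5)(3) = 12 - 15 = -3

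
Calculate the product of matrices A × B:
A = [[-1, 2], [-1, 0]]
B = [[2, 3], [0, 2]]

Matrix multiplication:
C[0][0] = -1×2 + 2×0 = -2
C[0][1] = -1×3 + 2×2 = 1
C[1][0] = -1×2 + 0×0 = -2
C[1][1] = -1×3 + 0×2 = -3
Result: [[-2, 1], [-2, -3]]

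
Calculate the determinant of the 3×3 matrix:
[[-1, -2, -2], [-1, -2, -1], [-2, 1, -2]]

Expansion along first row:
det = -1·det([[-2,-1],[1,-2]]) - -2·det([[-1,-1],[-2,-2]]) + -2·det([[-1,-2],[-2,1]])
    = -1·(-2·-2 - -1·1) - -2·(-1·-2 - -1·-2) + -2·(-1·1 - -2·-2)
    = -1·5 - -2·0 + -2·-5
    = -5 + 0 + 10 = 5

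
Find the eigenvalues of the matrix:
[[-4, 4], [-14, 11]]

Characteristic equation: det(A - λI) = 0
λ² - (trace)λ + (det) = 0
trace = -4 + 11 = 7, det = (-4)(11) - (4)(-14) = 12
λ² - (7)λ + (12) = 0
λ = (7 ± √((7)² - 4·(12))) / 2 = (7 ± √1) / 2
Solving: λ = 3, 4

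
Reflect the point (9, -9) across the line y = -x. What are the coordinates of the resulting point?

Reflection across line y = -x: (9, -9) → (9, -9)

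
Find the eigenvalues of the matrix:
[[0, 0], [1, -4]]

Characteristic equation: det(A - λI) = 0
λ² - (trace)λ + (det) = 0
trace = 0 + -4 = -4, det = (0)(-4) - (0)(1) = 0
λ² - (-4)λ + (0) = 0
λ = (-4 ± √((-4)² - 4·(0))) / 2 = (-4 ± √16) / 2
Solving: λ = -4, 0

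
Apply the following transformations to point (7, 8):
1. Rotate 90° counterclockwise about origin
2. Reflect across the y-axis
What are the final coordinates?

Step 1: Rotate 90° → (-8, 7)
Step 2: Reflect across y-axis → (8, 7)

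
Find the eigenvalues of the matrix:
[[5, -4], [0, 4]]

Characteristic equation: det(A - λI) = 0
λ² - (trace)λ + (det) = 0
trace = 5 + 4 = 9, det = (5)(4) - (-4)(0) = 20
λ² - (9)λ + (20) = 0
λ = (9 ± √((9)² - 4·(20))) / 2 = (9 ± √1) / 2
Solving: λ = 4, 5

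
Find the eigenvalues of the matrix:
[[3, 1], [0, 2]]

Characteristic equation: det(A - λI) = 0
λ² - (trace)λ + (det) = 0
trace = 3 + 2 = 5, det = (3)(2) - (1)(0) = 6
λ² - (5)λ + (6) = 0
λ = (5 ± √((5)² - 4·(6))) / 2 = (5 ± √1) / 2
Solving: λ = 2, 3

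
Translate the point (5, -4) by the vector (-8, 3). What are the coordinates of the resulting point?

Translation by (-8, 3) (homogeneous matrix [[1, 0, -8], [0, 1, 3], [0, 0, 1]]):
x' = 5 + -8 = -3
y' = -4 + 3 = -1
Result: (-3, -1)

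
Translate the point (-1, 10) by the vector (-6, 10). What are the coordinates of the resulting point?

Translation by (-6, 10) (homogeneous matrix [[1, 0, -6], [0, 1, 10], [0, 0, 1]]):
x' = -1 + -6 = -7
y' = 10 + 10 = 20
Result: (-7, 20)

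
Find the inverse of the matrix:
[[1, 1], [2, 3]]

For [[a,b],[c,d]], inverse = (1/det)·[[d,-b],[-c,a]]
det = (1)(3) - (1)(2) = 3 - 2 = 1
Inverse = [[3, -1], [-2, 1]]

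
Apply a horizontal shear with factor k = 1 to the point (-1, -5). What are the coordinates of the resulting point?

Shear matrix for horizontal shear with factor k = 1:
[[1, 1], [0, 1]]
Result: (-1, -5) → (-6, -5)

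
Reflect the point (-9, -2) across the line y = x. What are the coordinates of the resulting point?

Reflection across line y = x: (-9, -2) → (-2, -9)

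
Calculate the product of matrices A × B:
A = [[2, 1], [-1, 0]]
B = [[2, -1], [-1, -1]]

Matrix multiplication:
C[0][0] = 2×2 + 1×-1 = 3
C[0][1] = 2×-1 + 1×-1 = -3
C[1][0] = -1×2 + 0×-1 = -2
C[1][1] = -1×-1 + 0×-1 = 1
Result: [[3, -3], [-2, 1]]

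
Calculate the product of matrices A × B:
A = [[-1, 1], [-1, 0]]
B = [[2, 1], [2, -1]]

Matrix multiplication:
C[0][0] = -1×2 + 1×2 = 0
C[0][1] = -1×1 + 1×-1 = -2
C[1][0] = -1×2 + 0×2 = -2
C[1][1] = -1×1 + 0×-1 = -1
Result: [[0, -2], [-2, -1]]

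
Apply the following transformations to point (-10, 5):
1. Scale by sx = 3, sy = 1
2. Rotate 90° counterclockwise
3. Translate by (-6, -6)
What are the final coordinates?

Step 1: Scale → (-30, 5)
Step 2: Rotate 90° → (-5, -30)
Step 3: Translate → (-11, -36)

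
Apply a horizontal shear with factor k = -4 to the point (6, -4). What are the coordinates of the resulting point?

Shear matrix for horizontal shear with factor k = -4:
[[1, -4], [0, 1]]
Result: (6, -4) → (22, -4)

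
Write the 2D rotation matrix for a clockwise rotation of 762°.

Rotation matrix formula: [[cos θ, -sin θ], [sin θ, cos θ]]
A clockwise rotation by 762° is equivalent to a counterclockwise rotation by -762°.
For θ = -762°:
cos(-762°) = 0.7431
sin(-762°) = -0.6691
Result: [[0.7431, 0.6691], [-0.6691, 0.7431]]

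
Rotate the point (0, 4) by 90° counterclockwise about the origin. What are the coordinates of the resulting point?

Rotation matrix for 90°: [[cos 90°, -sin 90°], [sin 90°, cos 90°]] = [[0, -1], [1, 0]]
[[0, -1], [1, 0]] × [0, 4]ᵀ = [-4, 0]ᵀ
Result: (-4, 0)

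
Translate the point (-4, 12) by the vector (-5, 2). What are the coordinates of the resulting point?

Translation by (-5, 2) (homogeneous matrix [[1, 0, -5], [0, 1, 2], [0, 0, 1]]):
x' = -4 + -5 = -9
y' = 12 + 2 = 14
Result: (-9, 14)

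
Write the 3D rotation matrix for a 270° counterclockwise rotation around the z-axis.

Rotation matrix for counterclockwise 270° around z-axis:
cos(270°) = 0, sin(270°) = -1
Result: [[0, 1, 0], [-1, 0, 0], [0, 0, 1]]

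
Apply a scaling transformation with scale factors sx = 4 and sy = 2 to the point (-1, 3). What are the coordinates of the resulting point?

Scaling matrix:
[[4, 0], [0, 2]]
Result: (-1 × 4, 3 × 2) = (-4, 6)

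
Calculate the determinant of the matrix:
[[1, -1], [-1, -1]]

For a 2×2 matrix [[a, b], [c, d]], det = ad - bc
det = (1)(-1) - (-1)(-1) = -1 - 1 = -2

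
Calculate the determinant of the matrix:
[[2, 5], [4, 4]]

For a 2×2 matrix [[a, b], [c, d]], det = ad - bc
det = (2)(4) - (5)(4) = 8 - 20 = -12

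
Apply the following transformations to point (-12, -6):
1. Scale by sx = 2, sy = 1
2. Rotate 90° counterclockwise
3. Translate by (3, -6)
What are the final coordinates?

Step 1: Scale → (-24, -6)
Step 2: Rotate 90° → (6, -24)
Step 3: Translate → (9, -30)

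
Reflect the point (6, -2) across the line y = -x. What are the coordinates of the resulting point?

Reflection across line y = -x: (6, -2) → (2, -6)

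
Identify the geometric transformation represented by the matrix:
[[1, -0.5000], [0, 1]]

This matrix represents: horizontal shear with factor -0.5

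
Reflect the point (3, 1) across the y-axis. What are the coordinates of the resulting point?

Reflection across y-axis: (3, 1) → (-3, 1)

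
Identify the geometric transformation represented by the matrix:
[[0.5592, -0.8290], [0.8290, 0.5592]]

This matrix represents: rotation by 56° counterclockwise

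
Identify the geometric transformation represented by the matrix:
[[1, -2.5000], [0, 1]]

This matrix represents: horizontal shear with factor -2.5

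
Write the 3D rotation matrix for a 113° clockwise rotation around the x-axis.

Rotation matrix for clockwise 113° around x-axis:
A clockwise rotation by 113° is a counterclockwise rotation by -113°.
cos(-113°) = -0.3907, sin(-113°) = -0.9205
Result: [[1, 0, 0], [0, -0.3907, 0.9205], [0, -0.9205, -0.3907]]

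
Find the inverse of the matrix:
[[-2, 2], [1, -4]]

For [[a,b],[c,d]], inverse = (1/det)·[[d,-b],[-c,a]]
det = (-2)(-4) - (2)(1) = 8 - 2 = 6
Inverse = (1/6)·[[-4, -2], [-1, -2]]
= [[-2/3, -1/3], [-1/6, -1/3]]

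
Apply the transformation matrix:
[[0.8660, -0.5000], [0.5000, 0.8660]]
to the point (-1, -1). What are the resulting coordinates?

Matrix multiplication:
[[0.8660, -0.5000], [0.5000, 0.8660]] × [-1, -1]ᵀ
= [(0.8660)(-1) + (-0.5000)(-1), (0.5000)(-1) + (0.8660)(-1)]ᵀ
= [-0.3660, -1.3660]ᵀ
Result: (-0.3660, -1.3660)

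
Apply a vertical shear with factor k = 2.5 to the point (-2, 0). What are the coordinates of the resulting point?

Shear matrix for vertical shear with factor k = 2.5:
[[1, 0], [2.50, 1]]
Result: (-2, 0) → (-2, -5)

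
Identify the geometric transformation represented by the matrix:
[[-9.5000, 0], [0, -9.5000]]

This matrix represents: uniform scaling by factor -9.5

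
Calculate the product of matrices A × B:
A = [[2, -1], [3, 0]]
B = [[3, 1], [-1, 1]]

Matrix multiplication:
C[0][0] = 2×3 + -1×-1 = 7
C[0][1] = 2×1 + -1×1 = 1
C[1][0] = 3×3 + 0×-1 = 9
C[1][1] = 3×1 + 0×1 = 3
Result: [[7, 1], [9, 3]]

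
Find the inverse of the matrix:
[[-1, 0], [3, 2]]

For [[a,b],[c,d]], inverse = (1/det)·[[d,-b],[-c,a]]
det = (-1)(2) - (0)(3) = -2 - 0 = -2
Inverse = (1/-2)·[[2, 0], [-3, -1]]
= [[-1, 0], [3/2, 1/2]]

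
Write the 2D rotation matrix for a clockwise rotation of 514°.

Rotation matrix formula: [[cos θ, -sin θ], [sin θ, cos θ]]
A clockwise rotation by 514° is equivalent to a counterclockwise rotation by -514°.
For θ = -514°:
cos(-514°) = -0.8988
sin(-514°) = -0.4384
Result: [[-0.8988, 0.4384], [-0.4384, -0.8988]]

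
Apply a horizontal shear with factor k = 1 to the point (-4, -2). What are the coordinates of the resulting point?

Shear matrix for horizontal shear with factor k = 1:
[[1, 1], [0, 1]]
Result: (-4, -2) → (-6, -2)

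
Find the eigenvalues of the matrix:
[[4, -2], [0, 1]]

Characteristic equation: det(A - λI) = 0
λ² - (trace)λ + (det) = 0
trace = 4 + 1 = 5, det = (4)(1) - (-2)(0) = 4
λ² - (5)λ + (4) = 0
λ = (5 ± √((5)² - 4·(4))) / 2 = (5 ± √9) / 2
Solving: λ = 1, 4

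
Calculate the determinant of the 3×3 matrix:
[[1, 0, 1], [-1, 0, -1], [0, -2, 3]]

Expansion along first row:
det = 1·det([[0,-1],[-2,3]]) - 0·det([[-1,-1],[0,3]]) + 1·det([[-1,0],[0,-2]])
    = 1·(0·3 - -1·-2) - 0·(-1·3 - -1·0) + 1·(-1·-2 - 0·0)
    = 1·-2 - 0·-3 + 1·2
    = -2 + 0 + 2 = 0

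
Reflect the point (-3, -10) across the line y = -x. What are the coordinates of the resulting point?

Reflection across line y = -x: (-3, -10) → (10, 3)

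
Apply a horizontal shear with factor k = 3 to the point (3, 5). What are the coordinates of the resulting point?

Shear matrix for horizontal shear with factor k = 3:
[[1, 3], [0, 1]]
Result: (3, 5) → (18, 5)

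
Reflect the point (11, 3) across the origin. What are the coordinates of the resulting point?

Reflection across origin: (11, 3) → (-11, -3)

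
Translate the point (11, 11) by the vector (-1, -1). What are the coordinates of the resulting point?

Translation by (-1, -1) (homogeneous matrix [[1, 0, -1], [0, 1, -1], [0, 0, 1]]):
x' = 11 + -1 = 10
y' = 11 + -1 = 10
Result: (10, 10)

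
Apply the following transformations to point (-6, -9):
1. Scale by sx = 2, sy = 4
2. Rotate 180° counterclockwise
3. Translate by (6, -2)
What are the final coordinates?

Step 1: Scale → (-12, -36)
Step 2: Rotate 180° → (12, 36)
Step 3: Translate → (18, 34)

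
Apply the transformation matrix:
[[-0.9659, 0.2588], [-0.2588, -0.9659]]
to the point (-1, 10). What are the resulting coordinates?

Matrix multiplication:
[[-0.9659, 0.2588], [-0.2588, -0.9659]] × [-1, 10]ᵀ
= [(-0.9659)(-1) + (0.2588)(10), (-0.2588)(-1) + (-0.9659)(10)]ᵀ
= [3.5539, -9.4002]ᵀ
Result: (3.5539, -9.4002)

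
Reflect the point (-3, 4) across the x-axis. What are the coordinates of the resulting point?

Reflection across x-axis: (-3, 4) → (-3, -4)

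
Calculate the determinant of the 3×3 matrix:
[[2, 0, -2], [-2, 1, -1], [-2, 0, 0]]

Expansion along first row:
det = 2·det([[1,-1],[0,0]]) - 0·det([[-2,-1],[-2,0]]) + -2·det([[-2,1],[-2,0]])
    = 2·(1·0 - -1·0) - 0·(-2·0 - -1·-2) + -2·(-2·0 - 1·-2)
    = 2·0 - 0·-2 + -2·2
    = 0 + 0 + -4 = -4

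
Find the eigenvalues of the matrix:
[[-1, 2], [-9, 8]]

Characteristic equation: det(A - λI) = 0
λ² - (trace)λ + (det) = 0
trace = -1 + 8 = 7, det = (-1)(8) - (2)(-9) = 10
λ² - (7)λ + (10) = 0
λ = (7 ± √((7)² - 4·(10))) / 2 = (7 ± √9) / 2
Solving: λ = 2, 5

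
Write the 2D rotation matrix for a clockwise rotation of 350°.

Rotation matrix formula: [[cos θ, -sin θ], [sin θ, cos θ]]
A clockwise rotation by 350° is equivalent to a counterclockwise rotation by -350°.
For θ = -350°:
cos(-350°) = 0.9848
sin(-350°) = 0.1736
Result: [[0.9848, -0.1736], [0.1736, 0.9848]]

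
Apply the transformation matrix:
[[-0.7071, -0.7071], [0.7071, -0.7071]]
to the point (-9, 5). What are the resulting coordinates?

Matrix multiplication:
[[-0.7071, -0.7071], [0.7071, -0.7071]] × [-9, 5]ᵀ
= [(-0.7071)(-9) + (-0.7071)(5), (0.7071)(-9) + (-0.7071)(5)]ᵀ
= [2.8284, -9.8994]ᵀ
Result: (2.8284, -9.8994)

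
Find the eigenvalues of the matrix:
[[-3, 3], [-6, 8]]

Characteristic equation: det(A - λI) = 0
λ² - (trace)λ + (det) = 0
trace = -3 + 8 = 5, det = (-3)(8) - (3)(-6) = -6
λ² - (5)λ + (-6) = 0
λ = (5 ± √((5)² - 4·(-6))) / 2 = (5 ± √49) / 2
Solving: λ = -1, 6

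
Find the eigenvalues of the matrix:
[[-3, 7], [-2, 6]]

Characteristic equation: det(A - λI) = 0
λ² - (trace)λ + (det) = 0
trace = -3 + 6 = 3, det = (-3)(6) - (7)(-2) = -4
λ² - (3)λ + (-4) = 0
λ = (3 ± √((3)² - 4·(-4))) / 2 = (3 ± √25) / 2
Solving: λ = -1, 4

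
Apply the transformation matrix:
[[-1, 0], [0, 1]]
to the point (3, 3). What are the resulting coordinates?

Matrix multiplication:
[[-1, 0], [0, 1]] × [3, 3]ᵀ
= [(-1)(3) + (0)(3), (0)(3) + (1)(3)]ᵀ
= [-3, 3]ᵀ
Result: (-3, 3)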